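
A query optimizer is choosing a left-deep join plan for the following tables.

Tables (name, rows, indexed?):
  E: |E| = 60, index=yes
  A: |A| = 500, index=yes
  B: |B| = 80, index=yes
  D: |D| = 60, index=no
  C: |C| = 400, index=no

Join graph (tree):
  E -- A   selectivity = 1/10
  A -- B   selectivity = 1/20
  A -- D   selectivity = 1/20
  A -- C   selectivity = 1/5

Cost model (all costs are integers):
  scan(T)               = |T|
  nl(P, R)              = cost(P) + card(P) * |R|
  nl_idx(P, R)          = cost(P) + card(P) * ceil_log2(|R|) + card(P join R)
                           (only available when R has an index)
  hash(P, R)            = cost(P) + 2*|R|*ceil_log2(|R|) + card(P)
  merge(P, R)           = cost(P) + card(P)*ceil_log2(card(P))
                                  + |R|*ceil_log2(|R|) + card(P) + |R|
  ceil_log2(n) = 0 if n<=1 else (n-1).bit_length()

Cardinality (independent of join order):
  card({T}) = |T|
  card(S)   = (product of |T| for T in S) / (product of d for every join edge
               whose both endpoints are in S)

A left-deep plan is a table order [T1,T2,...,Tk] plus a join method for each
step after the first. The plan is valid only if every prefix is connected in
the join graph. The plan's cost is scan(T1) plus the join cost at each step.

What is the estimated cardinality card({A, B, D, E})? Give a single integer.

36000

Tables in S: A(500), B(80), D(60), E(60)
Edges inside S: E-A(d=10), A-B(d=20), A-D(d=20)
numerator = 500 * 80 * 60 * 60 = 144000000
denominator = 10 * 20 * 20 = 4000
card(S) = 144000000 / 4000 = 36000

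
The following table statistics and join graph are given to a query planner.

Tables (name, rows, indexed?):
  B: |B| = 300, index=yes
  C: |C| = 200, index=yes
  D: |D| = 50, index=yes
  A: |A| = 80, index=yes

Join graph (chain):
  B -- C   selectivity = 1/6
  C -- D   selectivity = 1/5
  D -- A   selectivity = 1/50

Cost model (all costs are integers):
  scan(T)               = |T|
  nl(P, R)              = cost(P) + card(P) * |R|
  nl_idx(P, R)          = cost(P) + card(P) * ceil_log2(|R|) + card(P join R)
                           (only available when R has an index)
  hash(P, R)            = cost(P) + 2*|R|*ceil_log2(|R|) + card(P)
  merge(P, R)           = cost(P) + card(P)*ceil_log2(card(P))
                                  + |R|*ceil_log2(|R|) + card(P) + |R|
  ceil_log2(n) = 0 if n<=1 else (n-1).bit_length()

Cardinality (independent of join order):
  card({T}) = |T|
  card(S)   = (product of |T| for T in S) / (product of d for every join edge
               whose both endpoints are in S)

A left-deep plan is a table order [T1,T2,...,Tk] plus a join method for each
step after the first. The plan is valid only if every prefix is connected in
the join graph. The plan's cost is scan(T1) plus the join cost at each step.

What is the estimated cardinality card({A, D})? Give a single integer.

Tables in S: A(80), D(50)
Edges inside S: D-A(d=50)
numerator = 80 * 50 = 4000
denominator = 50 = 50
card(S) = 4000 / 50 = 80

80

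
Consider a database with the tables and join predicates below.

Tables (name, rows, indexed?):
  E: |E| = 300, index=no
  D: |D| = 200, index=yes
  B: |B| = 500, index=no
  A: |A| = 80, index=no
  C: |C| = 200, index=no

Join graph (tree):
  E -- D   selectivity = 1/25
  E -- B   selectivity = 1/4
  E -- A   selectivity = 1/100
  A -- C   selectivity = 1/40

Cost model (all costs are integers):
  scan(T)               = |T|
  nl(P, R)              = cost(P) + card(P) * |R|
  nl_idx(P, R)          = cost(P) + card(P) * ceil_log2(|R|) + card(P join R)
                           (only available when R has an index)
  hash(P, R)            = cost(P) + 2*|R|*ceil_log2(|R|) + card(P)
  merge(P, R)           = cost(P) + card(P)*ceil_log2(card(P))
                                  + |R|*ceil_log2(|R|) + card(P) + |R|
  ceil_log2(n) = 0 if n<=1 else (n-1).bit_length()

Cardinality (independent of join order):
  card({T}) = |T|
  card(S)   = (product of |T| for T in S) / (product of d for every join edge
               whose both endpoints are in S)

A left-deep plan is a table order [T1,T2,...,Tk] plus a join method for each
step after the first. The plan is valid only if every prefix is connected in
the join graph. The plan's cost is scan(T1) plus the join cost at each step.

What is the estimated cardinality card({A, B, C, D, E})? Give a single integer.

1200000

Tables in S: A(80), B(500), C(200), D(200), E(300)
Edges inside S: E-D(d=25), E-B(d=4), E-A(d=100), A-C(d=40)
numerator = 80 * 500 * 200 * 200 * 300 = 480000000000
denominator = 25 * 4 * 100 * 40 = 400000
card(S) = 480000000000 / 400000 = 1200000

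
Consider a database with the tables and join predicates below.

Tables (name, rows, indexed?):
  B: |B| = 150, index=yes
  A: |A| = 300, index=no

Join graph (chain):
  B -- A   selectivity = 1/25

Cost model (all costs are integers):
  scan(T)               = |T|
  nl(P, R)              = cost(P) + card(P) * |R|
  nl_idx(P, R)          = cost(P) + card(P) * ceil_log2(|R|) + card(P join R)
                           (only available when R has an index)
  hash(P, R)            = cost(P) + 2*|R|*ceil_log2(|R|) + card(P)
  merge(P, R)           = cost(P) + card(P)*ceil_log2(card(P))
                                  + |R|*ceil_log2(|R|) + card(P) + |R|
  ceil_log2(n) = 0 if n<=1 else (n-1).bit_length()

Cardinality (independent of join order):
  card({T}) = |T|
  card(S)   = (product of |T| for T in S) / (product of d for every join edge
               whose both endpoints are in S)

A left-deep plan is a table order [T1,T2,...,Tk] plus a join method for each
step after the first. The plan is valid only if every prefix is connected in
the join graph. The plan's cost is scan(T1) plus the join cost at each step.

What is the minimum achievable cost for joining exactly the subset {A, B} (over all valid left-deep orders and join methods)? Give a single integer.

Selinger DP over subsets of {A,B}:
  {B}: scan cost=150, card=150
  {A}: scan cost=300, card=300
  {AB}: card=1800; try (B,hash)→3000, (B,nl_idx)→4500, (A,merge)→4500, (B,merge)→4650, (A,hash)→5700, (A,nl)→45150 …(+1); best=3000 via (B,hash)

3000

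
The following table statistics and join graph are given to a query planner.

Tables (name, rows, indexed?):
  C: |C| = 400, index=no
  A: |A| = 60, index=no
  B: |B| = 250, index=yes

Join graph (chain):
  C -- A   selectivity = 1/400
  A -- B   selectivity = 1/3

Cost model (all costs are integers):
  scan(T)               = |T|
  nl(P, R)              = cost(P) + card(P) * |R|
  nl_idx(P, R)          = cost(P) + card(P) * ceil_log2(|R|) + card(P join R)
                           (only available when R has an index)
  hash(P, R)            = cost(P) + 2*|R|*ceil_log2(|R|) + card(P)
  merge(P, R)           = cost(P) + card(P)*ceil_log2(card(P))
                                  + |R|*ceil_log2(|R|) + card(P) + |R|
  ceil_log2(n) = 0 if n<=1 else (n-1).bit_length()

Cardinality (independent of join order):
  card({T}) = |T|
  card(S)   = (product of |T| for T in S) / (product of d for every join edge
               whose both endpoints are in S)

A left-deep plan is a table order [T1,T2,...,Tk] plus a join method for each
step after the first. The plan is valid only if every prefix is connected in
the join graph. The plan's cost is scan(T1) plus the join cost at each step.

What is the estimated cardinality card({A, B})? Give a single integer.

Tables in S: A(60), B(250)
Edges inside S: A-B(d=3)
numerator = 60 * 250 = 15000
denominator = 3 = 3
card(S) = 15000 / 3 = 5000

5000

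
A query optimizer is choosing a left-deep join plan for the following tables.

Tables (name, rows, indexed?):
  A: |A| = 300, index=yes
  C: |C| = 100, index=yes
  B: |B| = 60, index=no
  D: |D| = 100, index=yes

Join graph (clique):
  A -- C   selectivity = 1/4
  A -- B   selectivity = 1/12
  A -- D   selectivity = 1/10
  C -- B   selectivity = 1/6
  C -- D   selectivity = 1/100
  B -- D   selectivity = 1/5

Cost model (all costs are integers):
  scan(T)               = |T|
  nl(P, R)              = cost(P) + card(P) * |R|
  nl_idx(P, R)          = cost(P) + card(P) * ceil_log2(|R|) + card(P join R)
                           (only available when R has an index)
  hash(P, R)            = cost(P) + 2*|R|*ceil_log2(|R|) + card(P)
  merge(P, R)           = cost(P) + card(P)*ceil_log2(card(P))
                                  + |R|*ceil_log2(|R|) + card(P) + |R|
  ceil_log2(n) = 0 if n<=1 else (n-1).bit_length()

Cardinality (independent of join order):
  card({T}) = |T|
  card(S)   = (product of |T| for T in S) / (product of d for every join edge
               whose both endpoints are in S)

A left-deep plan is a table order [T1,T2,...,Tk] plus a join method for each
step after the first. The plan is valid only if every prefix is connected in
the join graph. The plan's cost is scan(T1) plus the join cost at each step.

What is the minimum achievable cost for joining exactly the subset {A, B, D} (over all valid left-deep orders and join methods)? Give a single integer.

4220

Selinger DP over subsets of {A,B,D}:
  {A}: scan cost=300, card=300
  {B}: scan cost=60, card=60
  {D}: scan cost=100, card=100
  {AB}: card=1500; try (B,hash)→1320, (A,nl_idx)→2100, (A,merge)→3480, (B,merge)→3720, (A,hash)→5520, (A,nl)→18060 …(+1); best=1320 via (B,hash)
  {AD}: card=3000; try (D,hash)→2000, (A,merge)→3900, (A,nl_idx)→4000, (D,merge)→4100, (D,nl_idx)→5400, (A,hash)→5600 …(+2); best=2000 via (D,hash)
  {BD}: card=1200; try (B,hash)→920, (D,merge)→1280, (B,merge)→1320, (D,hash)→1520, (D,nl_idx)→1680, (D,nl)→6060 …(+1); best=920 via (B,hash)
  {ABD}: card=3000; try (D,hash)→4220, (B,hash)→5720, (A,hash)→7520, (A,nl_idx)→14720, (D,nl_idx)→14820, (A,merge)→18320 …(+5); best=4220 via (D,hash)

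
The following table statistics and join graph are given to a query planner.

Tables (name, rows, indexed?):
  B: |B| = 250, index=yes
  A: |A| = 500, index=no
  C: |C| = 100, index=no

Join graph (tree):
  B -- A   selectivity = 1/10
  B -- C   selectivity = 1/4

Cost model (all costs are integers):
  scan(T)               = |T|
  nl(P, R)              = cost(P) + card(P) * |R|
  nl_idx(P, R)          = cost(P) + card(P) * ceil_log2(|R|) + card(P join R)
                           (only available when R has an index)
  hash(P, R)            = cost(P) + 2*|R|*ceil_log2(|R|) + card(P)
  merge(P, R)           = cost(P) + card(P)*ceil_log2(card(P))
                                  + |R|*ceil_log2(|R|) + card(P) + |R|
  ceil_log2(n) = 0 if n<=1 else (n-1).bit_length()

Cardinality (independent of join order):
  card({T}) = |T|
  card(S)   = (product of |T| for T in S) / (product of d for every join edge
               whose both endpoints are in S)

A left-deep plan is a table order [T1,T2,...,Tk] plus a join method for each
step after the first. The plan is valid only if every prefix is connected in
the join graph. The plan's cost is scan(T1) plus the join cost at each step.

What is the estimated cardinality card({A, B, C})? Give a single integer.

312500

Tables in S: A(500), B(250), C(100)
Edges inside S: B-A(d=10), B-C(d=4)
numerator = 500 * 250 * 100 = 12500000
denominator = 10 * 4 = 40
card(S) = 12500000 / 40 = 312500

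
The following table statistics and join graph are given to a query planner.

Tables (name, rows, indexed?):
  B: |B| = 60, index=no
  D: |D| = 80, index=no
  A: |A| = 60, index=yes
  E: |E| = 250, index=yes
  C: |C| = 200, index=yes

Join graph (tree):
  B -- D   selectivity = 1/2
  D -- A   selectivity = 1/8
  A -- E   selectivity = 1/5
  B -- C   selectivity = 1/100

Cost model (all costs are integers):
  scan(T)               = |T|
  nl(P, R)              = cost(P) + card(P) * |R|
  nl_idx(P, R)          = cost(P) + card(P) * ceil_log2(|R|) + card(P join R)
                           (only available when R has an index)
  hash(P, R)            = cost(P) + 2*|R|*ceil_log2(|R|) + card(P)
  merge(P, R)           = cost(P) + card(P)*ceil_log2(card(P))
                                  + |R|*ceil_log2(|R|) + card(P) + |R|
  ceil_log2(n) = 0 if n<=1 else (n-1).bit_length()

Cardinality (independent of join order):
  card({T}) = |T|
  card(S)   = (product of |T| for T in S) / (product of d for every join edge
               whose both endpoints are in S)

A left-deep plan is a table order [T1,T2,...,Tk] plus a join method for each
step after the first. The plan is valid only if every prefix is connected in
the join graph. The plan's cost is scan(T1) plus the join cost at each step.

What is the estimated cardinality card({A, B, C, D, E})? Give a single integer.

1800000

Tables in S: A(60), B(60), C(200), D(80), E(250)
Edges inside S: B-D(d=2), D-A(d=8), A-E(d=5), B-C(d=100)
numerator = 60 * 60 * 200 * 80 * 250 = 14400000000
denominator = 2 * 8 * 5 * 100 = 8000
card(S) = 14400000000 / 8000 = 1800000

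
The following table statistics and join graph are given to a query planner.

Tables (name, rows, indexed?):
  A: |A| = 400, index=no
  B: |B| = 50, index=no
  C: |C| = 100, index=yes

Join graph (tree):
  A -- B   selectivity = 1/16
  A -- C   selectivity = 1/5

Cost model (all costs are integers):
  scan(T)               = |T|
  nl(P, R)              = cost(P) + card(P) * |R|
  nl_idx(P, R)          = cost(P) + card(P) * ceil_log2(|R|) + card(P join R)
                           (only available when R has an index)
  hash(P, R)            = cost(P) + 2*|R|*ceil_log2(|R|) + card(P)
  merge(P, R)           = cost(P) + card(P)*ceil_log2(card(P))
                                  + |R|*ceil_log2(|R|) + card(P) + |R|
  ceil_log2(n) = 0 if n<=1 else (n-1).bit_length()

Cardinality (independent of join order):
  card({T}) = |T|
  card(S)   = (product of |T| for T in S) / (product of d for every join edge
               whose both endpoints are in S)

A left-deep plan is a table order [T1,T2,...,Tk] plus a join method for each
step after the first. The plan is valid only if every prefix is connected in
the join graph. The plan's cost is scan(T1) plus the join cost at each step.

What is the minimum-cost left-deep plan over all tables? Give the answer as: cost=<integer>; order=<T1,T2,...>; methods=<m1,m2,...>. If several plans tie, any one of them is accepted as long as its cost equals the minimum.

cost=4050; order=A,B,C; methods=hash,hash

Selinger DP (subsets sized 1..n):
  {A}: scan cost=400, card=400
  {B}: scan cost=50, card=50
  {C}: scan cost=100, card=100
  {AB}: card=1250; try (B,hash)→1400, (A,merge)→4400, (B,merge)→4750, (A,hash)→7300, (A,nl)→20050, (B,nl)→20400; best=1400 via (B,hash)
  {AC}: card=8000; try (C,hash)→2200, (A,merge)→4900, (C,merge)→5200, (A,hash)→7400, (C,nl_idx)→11200, (A,nl)→40100 …(+1); best=2200 via (C,hash)
  {ABC}: card=25000; try (C,hash)→4050, (B,hash)→10800, (C,merge)→17200, (C,nl_idx)→35150, (B,merge)→114550, (C,nl)→126400 …(+1); best=4050 via (C,hash)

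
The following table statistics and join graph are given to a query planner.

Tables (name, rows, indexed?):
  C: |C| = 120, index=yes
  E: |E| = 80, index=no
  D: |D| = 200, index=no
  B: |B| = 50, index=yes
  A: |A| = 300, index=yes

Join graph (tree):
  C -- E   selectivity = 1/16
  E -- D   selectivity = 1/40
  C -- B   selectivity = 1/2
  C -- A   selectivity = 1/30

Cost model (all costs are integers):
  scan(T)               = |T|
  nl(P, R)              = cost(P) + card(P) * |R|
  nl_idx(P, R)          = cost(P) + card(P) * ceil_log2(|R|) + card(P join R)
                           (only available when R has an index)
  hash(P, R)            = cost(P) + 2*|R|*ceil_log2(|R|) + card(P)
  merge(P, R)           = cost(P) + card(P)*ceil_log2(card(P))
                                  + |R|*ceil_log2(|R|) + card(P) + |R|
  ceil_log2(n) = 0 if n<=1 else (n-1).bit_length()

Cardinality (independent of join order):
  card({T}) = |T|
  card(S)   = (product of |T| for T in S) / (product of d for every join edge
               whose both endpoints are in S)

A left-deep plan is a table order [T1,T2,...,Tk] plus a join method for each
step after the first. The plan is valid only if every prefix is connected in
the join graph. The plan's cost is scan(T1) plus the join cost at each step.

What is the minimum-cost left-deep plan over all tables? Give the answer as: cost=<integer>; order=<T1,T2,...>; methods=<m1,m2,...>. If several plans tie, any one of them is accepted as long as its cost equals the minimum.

Selinger DP (subsets sized 1..n):
  {C}: scan cost=120, card=120
  {E}: scan cost=80, card=80
  {D}: scan cost=200, card=200
  {B}: scan cost=50, card=50
  {A}: scan cost=300, card=300
  {CE}: card=600; try (C,nl_idx)→1240, (E,hash)→1360, (C,merge)→1680, (E,merge)→1720, (C,hash)→1840, (C,nl)→9680 …(+1); best=1240 via (C,nl_idx)
  {BC}: card=3000; try (B,hash)→840, (C,merge)→1360, (B,merge)→1430, (C,hash)→1780, (C,nl_idx)→3400, (B,nl_idx)→3840 …(+2); best=840 via (B,hash)
  {AC}: card=1200; try (C,hash)→2280, (A,nl_idx)→2400, (C,nl_idx)→3600, (A,merge)→4080, (C,merge)→4260, (A,hash)→5640 …(+2); best=2280 via (C,hash)
  {DE}: card=400; try (E,hash)→1520, (D,merge)→2520, (E,merge)→2640, (D,hash)→3360, (D,nl)→16080, (E,nl)→16200; best=1520 via (E,hash)
  {CDE}: card=3000; try (C,hash)→3600, (D,hash)→5040, (C,merge)→6480, (C,nl_idx)→7320, (D,merge)→9640, (C,nl)→49520 …(+1); best=3600 via (C,hash)
  {BCE}: card=15000; try (B,hash)→2440, (E,hash)→4960, (B,merge)→8190, (B,nl_idx)→19840, (B,nl)→31240, (E,merge)→40480 …(+1); best=2440 via (B,hash)
  {ACE}: card=6000; try (E,hash)→4600, (A,hash)→7240, (A,merge)→10840, (A,nl_idx)→12640, (E,merge)→17320, (E,nl)→98280 …(+1); best=4600 via (E,hash)
  {ABC}: card=30000; try (B,hash)→4080, (A,hash)→9240, (B,merge)→17030, (B,nl_idx)→39480, (A,merge)→42840, (A,nl_idx)→57840 …(+2); best=4080 via (B,hash)
  {BCDE}: card=75000; try (B,hash)→7200, (D,hash)→20640, (B,merge)→42950, (B,nl_idx)→96600, (B,nl)→153600, (D,merge)→229240 …(+1); best=7200 via (B,hash)
  {ACDE}: card=30000; try (A,hash)→12000, (D,hash)→13800, (A,merge)→45600, (A,nl_idx)→60600, (D,merge)→90400, (A,nl)→903600 …(+1); best=12000 via (A,hash)
  {ABCE}: card=150000; try (B,hash)→11200, (A,hash)→22840, (E,hash)→35200, (B,merge)→88950, (B,nl_idx)→190600, (A,merge)→230440 …(+5); best=11200 via (B,hash)
  {ABCDE}: card=750000; try (B,hash)→42600, (A,hash)→87600, (D,hash)→164400, (B,merge)→492350, (B,nl_idx)→942000, (A,merge)→1360200 …(+5); best=42600 via (B,hash)

cost=42600; order=D,E,C,A,B; methods=hash,hash,hash,hash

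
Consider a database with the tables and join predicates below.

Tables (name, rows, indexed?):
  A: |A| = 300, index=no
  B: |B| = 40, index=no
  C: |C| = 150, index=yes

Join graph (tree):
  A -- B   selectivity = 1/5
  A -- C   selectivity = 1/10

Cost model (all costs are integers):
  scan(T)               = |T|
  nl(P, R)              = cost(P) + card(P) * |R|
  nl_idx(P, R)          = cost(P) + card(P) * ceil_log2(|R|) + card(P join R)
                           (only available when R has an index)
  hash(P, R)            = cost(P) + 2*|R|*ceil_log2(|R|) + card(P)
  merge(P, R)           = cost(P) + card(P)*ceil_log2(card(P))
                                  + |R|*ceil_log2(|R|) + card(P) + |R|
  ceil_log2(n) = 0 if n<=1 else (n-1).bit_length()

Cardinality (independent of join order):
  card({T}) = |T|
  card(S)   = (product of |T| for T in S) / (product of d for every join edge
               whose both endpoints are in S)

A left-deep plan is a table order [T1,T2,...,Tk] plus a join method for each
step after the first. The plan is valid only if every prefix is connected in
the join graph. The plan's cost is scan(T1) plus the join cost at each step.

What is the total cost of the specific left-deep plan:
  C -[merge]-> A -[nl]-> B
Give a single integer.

184500

step 1: scan C: cost=150, card=150
step 2: join A via merge
    card(P join A) = 150*300/(10) = 4500
    cost = 150 + 150*8 + 300*9 + 150 + 300 = 4500
step 3: join B via nl
    card(P join B) = 4500*40/(5) = 36000
    cost = 4500 + 4500*40 = 184500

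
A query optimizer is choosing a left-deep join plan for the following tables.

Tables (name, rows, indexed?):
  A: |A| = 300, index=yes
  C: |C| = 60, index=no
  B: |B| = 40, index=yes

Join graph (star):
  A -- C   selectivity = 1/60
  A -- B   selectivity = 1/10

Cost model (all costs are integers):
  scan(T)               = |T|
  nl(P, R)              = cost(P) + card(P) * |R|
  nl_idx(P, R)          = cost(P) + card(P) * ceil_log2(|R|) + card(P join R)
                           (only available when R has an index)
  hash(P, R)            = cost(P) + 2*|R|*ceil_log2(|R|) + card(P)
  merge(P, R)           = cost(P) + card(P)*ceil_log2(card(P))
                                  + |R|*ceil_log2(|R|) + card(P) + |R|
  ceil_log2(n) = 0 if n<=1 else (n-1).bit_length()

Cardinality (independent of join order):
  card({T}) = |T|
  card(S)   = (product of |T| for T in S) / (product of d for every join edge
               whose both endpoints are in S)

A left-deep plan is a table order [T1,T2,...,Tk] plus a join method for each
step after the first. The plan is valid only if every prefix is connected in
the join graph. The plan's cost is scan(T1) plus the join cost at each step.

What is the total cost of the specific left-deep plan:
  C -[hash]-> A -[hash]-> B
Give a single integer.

6300

step 1: scan C: cost=60, card=60
step 2: join A via hash
    card(P join A) = 60*300/(60) = 300
    cost = 60 + 2*300*9 + 60 = 5520
step 3: join B via hash
    card(P join B) = 300*40/(10) = 1200
    cost = 5520 + 2*40*6 + 300 = 6300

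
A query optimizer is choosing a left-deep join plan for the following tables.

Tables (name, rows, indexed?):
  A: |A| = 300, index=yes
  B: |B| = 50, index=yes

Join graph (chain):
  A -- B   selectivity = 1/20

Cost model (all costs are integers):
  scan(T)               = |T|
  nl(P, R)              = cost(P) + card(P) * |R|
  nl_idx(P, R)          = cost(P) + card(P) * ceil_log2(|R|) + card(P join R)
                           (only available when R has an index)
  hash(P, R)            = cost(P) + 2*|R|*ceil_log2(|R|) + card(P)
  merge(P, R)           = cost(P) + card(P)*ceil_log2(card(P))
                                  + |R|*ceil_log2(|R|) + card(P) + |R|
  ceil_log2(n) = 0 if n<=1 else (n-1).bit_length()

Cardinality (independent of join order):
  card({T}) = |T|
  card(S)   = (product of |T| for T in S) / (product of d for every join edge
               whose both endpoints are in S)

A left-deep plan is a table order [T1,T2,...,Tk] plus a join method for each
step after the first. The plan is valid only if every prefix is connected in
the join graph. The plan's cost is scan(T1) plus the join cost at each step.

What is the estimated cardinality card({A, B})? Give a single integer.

750

Tables in S: A(300), B(50)
Edges inside S: A-B(d=20)
numerator = 300 * 50 = 15000
denominator = 20 = 20
card(S) = 15000 / 20 = 750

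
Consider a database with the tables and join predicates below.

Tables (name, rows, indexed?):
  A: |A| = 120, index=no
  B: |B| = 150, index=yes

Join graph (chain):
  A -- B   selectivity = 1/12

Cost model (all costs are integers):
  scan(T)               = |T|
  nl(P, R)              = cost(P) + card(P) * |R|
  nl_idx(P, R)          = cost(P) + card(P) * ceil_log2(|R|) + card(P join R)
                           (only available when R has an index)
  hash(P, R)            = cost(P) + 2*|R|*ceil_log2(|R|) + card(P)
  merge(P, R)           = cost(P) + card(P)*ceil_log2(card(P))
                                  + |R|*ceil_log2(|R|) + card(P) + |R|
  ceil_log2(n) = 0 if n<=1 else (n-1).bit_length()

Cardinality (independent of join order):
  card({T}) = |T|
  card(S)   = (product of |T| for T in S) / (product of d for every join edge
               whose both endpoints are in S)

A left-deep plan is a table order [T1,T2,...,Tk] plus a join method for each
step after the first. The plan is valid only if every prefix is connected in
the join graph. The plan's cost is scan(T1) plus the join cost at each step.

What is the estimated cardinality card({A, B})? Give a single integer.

1500

Tables in S: A(120), B(150)
Edges inside S: A-B(d=12)
numerator = 120 * 150 = 18000
denominator = 12 = 12
card(S) = 18000 / 12 = 1500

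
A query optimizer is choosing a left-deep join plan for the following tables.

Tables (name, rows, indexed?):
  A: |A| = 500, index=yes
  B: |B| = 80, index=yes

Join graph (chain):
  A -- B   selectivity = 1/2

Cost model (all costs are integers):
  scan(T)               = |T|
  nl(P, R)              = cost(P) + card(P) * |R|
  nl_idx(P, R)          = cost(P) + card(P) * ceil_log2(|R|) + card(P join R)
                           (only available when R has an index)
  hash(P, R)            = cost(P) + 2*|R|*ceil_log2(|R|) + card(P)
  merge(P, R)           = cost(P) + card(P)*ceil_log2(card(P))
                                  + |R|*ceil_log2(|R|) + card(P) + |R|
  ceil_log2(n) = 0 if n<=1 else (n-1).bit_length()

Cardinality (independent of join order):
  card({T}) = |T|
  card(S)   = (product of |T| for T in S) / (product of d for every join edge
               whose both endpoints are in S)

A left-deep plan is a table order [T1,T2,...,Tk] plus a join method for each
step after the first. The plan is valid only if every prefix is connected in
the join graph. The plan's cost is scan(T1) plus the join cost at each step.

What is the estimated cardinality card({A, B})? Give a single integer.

Tables in S: A(500), B(80)
Edges inside S: A-B(d=2)
numerator = 500 * 80 = 40000
denominator = 2 = 2
card(S) = 40000 / 2 = 20000

20000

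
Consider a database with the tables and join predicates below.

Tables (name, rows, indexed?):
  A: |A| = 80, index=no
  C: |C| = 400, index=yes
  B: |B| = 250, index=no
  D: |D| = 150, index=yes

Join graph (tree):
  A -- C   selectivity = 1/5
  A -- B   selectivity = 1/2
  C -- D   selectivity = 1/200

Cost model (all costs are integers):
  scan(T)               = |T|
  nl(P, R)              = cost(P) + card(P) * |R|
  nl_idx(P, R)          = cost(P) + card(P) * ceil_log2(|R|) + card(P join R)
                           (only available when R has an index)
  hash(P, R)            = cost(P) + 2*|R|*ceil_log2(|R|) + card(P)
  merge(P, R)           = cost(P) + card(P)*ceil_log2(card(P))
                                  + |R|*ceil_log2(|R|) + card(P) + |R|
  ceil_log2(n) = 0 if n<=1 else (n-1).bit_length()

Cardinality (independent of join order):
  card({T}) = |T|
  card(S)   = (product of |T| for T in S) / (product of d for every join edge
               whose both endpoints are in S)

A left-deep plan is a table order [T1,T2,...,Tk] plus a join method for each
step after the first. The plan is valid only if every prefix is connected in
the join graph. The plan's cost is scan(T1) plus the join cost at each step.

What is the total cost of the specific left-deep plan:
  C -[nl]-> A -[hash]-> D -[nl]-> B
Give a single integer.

1241200

step 1: scan C: cost=400, card=400
step 2: join A via nl
    card(P join A) = 400*80/(5) = 6400
    cost = 400 + 400*80 = 32400
step 3: join D via hash
    card(P join D) = 6400*150/(200) = 4800
    cost = 32400 + 2*150*8 + 6400 = 41200
step 4: join B via nl
    card(P join B) = 4800*250/(2) = 600000
    cost = 41200 + 4800*250 = 1241200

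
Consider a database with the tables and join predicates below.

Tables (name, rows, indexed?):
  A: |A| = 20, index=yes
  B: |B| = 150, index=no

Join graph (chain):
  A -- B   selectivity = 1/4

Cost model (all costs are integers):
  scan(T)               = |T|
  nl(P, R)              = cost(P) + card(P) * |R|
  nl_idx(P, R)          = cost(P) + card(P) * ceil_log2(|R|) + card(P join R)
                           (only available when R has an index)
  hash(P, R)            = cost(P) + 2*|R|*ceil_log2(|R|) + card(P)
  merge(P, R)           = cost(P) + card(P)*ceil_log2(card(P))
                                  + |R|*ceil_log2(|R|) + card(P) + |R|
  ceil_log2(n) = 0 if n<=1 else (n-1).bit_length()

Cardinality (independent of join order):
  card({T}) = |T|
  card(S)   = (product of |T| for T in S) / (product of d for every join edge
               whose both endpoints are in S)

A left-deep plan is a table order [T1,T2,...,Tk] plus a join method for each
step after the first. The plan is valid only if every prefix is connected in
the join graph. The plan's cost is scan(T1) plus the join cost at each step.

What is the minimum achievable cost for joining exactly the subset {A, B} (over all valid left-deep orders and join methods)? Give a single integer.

500

Selinger DP over subsets of {A,B}:
  {A}: scan cost=20, card=20
  {B}: scan cost=150, card=150
  {AB}: card=750; try (A,hash)→500, (B,merge)→1490, (A,merge)→1620, (A,nl_idx)→1650, (B,hash)→2440, (B,nl)→3020 …(+1); best=500 via (A,hash)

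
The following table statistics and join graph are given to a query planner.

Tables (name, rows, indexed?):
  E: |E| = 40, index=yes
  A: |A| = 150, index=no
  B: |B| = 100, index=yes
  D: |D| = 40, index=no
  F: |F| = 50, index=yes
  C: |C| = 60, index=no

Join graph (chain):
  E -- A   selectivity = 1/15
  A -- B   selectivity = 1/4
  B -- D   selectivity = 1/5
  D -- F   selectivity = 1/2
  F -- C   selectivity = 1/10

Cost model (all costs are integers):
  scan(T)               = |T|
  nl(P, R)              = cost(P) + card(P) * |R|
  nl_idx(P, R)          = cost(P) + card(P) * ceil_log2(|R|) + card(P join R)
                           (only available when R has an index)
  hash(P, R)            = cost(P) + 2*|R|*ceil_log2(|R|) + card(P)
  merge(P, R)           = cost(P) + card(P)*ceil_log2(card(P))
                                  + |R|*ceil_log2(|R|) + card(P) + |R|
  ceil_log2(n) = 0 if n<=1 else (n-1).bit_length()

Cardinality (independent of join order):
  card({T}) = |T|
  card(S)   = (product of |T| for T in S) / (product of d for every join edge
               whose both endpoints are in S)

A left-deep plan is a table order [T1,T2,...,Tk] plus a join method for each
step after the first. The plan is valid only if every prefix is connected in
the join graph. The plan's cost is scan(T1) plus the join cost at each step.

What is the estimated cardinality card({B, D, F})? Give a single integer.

Tables in S: B(100), D(40), F(50)
Edges inside S: B-D(d=5), D-F(d=2)
numerator = 100 * 40 * 50 = 200000
denominator = 5 * 2 = 10
card(S) = 200000 / 10 = 20000

20000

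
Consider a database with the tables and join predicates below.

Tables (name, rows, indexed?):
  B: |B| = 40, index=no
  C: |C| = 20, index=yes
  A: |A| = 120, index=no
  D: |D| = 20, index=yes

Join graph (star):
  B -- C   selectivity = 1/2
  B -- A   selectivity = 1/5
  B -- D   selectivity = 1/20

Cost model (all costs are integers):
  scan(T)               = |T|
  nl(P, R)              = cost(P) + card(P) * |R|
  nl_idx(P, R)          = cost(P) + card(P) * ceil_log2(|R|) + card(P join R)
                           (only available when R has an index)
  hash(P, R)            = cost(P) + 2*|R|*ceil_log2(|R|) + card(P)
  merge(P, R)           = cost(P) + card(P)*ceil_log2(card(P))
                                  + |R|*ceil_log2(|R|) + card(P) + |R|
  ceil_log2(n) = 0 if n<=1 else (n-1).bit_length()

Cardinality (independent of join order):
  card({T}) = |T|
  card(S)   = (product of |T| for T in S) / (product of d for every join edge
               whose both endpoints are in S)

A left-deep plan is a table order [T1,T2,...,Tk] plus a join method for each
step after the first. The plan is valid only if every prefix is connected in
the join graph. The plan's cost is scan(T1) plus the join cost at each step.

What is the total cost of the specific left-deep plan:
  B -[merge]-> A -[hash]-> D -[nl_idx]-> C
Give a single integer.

step 1: scan B: cost=40, card=40
step 2: join A via merge
    card(P join A) = 40*120/(5) = 960
    cost = 40 + 40*6 + 120*7 + 40 + 120 = 1280
step 3: join D via hash
    card(P join D) = 960*20/(20) = 960
    cost = 1280 + 2*20*5 + 960 = 2440
step 4: join C via nl_idx
    card(P join C) = 960*20/(2) = 9600
    cost = 2440 + 960*5 + 9600 = 16840

16840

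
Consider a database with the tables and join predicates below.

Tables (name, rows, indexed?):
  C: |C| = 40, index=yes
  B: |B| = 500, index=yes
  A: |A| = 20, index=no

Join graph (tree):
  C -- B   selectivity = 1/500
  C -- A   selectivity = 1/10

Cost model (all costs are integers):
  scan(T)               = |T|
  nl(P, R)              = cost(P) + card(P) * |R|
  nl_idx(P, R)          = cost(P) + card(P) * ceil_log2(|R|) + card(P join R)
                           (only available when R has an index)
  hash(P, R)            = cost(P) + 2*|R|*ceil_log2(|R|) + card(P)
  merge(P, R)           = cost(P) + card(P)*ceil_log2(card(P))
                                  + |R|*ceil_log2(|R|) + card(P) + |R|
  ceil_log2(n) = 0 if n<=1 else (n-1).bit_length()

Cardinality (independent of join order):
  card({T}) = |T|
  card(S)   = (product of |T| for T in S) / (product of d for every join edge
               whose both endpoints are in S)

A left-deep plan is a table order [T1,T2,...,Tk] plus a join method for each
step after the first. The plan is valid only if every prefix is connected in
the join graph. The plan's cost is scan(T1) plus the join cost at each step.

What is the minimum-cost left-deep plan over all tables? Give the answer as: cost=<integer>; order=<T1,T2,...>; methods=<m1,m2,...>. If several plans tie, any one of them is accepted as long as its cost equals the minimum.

cost=680; order=C,B,A; methods=nl_idx,hash

Selinger DP (subsets sized 1..n):
  {C}: scan cost=40, card=40
  {B}: scan cost=500, card=500
  {A}: scan cost=20, card=20
  {BC}: card=40; try (B,nl_idx)→440, (C,hash)→1480, (C,nl_idx)→3540, (B,merge)→5320, (C,merge)→5780, (B,hash)→9080 …(+2); best=440 via (B,nl_idx)
  {AC}: card=80; try (C,nl_idx)→220, (A,hash)→280, (C,merge)→420, (A,merge)→440, (C,hash)→520, (C,nl)→820 …(+1); best=220 via (C,nl_idx)
  {ABC}: card=80; try (A,hash)→680, (A,merge)→840, (B,nl_idx)→1020, (A,nl)→1240, (B,merge)→5860, (B,hash)→9300 …(+1); best=680 via (A,hash)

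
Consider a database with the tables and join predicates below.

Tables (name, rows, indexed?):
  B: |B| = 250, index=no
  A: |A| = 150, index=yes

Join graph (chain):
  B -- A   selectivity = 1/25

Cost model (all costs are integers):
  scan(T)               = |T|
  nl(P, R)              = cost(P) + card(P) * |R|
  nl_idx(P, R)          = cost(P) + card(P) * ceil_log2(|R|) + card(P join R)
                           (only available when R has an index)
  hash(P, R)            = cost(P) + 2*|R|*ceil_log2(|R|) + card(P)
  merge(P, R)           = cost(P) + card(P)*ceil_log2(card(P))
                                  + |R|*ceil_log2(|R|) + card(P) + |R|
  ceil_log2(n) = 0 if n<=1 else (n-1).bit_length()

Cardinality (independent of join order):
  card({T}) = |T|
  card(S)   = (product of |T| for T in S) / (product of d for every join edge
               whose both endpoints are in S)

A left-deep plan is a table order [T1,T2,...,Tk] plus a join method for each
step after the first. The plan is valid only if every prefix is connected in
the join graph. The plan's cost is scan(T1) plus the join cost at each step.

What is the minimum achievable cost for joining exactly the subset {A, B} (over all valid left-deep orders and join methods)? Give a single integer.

Selinger DP over subsets of {A,B}:
  {B}: scan cost=250, card=250
  {A}: scan cost=150, card=150
  {AB}: card=1500; try (A,hash)→2900, (B,merge)→3750, (A,nl_idx)→3750, (A,merge)→3850, (B,hash)→4300, (B,nl)→37650 …(+1); best=2900 via (A,hash)

2900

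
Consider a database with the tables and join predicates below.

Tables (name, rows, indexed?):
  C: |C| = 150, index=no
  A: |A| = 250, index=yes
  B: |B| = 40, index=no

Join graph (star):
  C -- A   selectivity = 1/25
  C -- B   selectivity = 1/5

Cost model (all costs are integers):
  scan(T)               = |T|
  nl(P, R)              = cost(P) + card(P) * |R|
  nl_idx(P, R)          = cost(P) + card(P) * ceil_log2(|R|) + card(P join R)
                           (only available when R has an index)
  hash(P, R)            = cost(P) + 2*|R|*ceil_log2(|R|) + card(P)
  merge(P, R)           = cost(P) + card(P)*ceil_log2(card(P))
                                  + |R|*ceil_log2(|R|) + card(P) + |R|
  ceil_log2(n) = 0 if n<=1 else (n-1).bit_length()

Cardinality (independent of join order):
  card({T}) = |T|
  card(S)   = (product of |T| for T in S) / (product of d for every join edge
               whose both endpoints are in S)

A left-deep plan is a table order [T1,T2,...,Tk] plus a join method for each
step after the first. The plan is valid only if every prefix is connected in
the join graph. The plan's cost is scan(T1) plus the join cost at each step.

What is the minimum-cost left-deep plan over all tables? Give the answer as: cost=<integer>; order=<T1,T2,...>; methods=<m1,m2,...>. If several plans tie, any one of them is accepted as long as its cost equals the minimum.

Selinger DP (subsets sized 1..n):
  {C}: scan cost=150, card=150
  {A}: scan cost=250, card=250
  {B}: scan cost=40, card=40
  {AC}: card=1500; try (A,nl_idx)→2850, (C,hash)→2900, (A,merge)→3750, (C,merge)→3850, (A,hash)→4300, (A,nl)→37650 …(+1); best=2850 via (A,nl_idx)
  {BC}: card=1200; try (B,hash)→780, (C,merge)→1670, (B,merge)→1780, (C,hash)→2480, (C,nl)→6040, (B,nl)→6150; best=780 via (B,hash)
  {ABC}: card=12000; try (B,hash)→4830, (A,hash)→5980, (A,merge)→17430, (B,merge)→21130, (A,nl_idx)→22380, (B,nl)→62850 …(+1); best=4830 via (B,hash)

cost=4830; order=C,A,B; methods=nl_idx,hash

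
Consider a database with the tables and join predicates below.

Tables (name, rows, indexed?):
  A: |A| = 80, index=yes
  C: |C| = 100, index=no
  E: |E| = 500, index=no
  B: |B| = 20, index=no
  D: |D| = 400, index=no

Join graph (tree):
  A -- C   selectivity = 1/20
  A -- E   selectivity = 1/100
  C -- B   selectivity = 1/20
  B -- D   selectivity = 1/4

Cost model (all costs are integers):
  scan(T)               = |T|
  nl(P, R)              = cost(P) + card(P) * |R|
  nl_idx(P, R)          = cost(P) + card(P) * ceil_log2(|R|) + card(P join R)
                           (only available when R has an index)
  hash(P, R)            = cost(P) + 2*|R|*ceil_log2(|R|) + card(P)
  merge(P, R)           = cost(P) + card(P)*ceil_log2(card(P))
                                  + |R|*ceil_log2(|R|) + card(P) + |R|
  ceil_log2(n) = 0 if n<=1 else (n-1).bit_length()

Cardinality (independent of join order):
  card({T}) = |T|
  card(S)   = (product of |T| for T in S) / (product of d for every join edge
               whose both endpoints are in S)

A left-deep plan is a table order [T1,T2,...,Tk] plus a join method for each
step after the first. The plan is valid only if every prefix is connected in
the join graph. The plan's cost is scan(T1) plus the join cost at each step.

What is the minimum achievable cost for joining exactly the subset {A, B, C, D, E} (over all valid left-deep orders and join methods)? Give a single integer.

15320

Selinger DP over subsets of {A,B,C,D,E}:
  {A}: scan cost=80, card=80
  {C}: scan cost=100, card=100
  {E}: scan cost=500, card=500
  {B}: scan cost=20, card=20
  {D}: scan cost=400, card=400
  {AC}: card=400; try (A,nl_idx)→1200, (A,hash)→1320, (C,merge)→1520, (A,merge)→1540, (C,hash)→1560, (C,nl)→8080 …(+1); best=1200 via (A,nl_idx)
  {AE}: card=400; try (A,hash)→2120, (A,nl_idx)→4400, (E,merge)→5720, (A,merge)→6140, (E,hash)→9160, (E,nl)→40080 …(+1); best=2120 via (A,hash)
  {BC}: card=100; try (B,hash)→400, (C,merge)→940, (B,merge)→1020, (C,hash)→1440, (C,nl)→2020, (B,nl)→2100; best=400 via (B,hash)
  {BD}: card=2000; try (B,hash)→1000, (D,merge)→4140, (B,merge)→4520, (D,hash)→7240, (D,nl)→8020, (B,nl)→8400; best=1000 via (B,hash)
  {ACE}: card=2000; try (C,hash)→3920, (C,merge)→6920, (E,merge)→10200, (E,hash)→10600, (C,nl)→42120, (E,nl)→201200; best=3920 via (C,hash)
  {ABC}: card=400; try (A,nl_idx)→1500, (A,hash)→1620, (B,hash)→1800, (A,merge)→1840, (B,merge)→5320, (A,nl)→8400 …(+1); best=1500 via (A,nl_idx)
  {BCD}: card=10000; try (C,hash)→4400, (D,merge)→5200, (D,hash)→7700, (C,merge)→25800, (D,nl)→40400, (C,nl)→201000; best=4400 via (C,hash)
  {ABCE}: card=2000; try (B,hash)→6120, (E,merge)→10500, (E,hash)→10900, (B,merge)→28040, (B,nl)→43920, (E,nl)→201500; best=6120 via (B,hash)
  {ABCD}: card=40000; try (D,hash)→9100, (D,merge)→9500, (A,hash)→15520, (A,nl_idx)→114400, (A,merge)→155040, (D,nl)→161500 …(+1); best=9100 via (D,hash)
  {ABCDE}: card=200000; try (D,hash)→15320, (D,merge)→34120, (E,hash)→58100, (E,merge)→694100, (D,nl)→806120, (E,nl)→20009100; best=15320 via (D,hash)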